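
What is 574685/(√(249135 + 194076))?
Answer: 574685*√443211/443211 ≈ 863.23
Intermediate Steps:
574685/(√(249135 + 194076)) = 574685/(√443211) = 574685*(√443211/443211) = 574685*√443211/443211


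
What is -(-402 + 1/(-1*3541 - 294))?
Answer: 1541671/3835 ≈ 402.00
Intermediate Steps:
-(-402 + 1/(-1*3541 - 294)) = -(-402 + 1/(-3541 - 294)) = -(-402 + 1/(-3835)) = -(-402 - 1/3835) = -1*(-1541671/3835) = 1541671/3835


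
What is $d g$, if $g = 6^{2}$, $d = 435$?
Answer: $15660$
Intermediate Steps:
$g = 36$
$d g = 435 \cdot 36 = 15660$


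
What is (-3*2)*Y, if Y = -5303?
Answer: 31818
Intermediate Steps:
(-3*2)*Y = -3*2*(-5303) = -6*(-5303) = 31818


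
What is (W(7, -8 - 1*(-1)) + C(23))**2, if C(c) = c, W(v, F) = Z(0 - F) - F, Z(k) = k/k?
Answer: 961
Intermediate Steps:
Z(k) = 1
W(v, F) = 1 - F
(W(7, -8 - 1*(-1)) + C(23))**2 = ((1 - (-8 - 1*(-1))) + 23)**2 = ((1 - (-8 + 1)) + 23)**2 = ((1 - 1*(-7)) + 23)**2 = ((1 + 7) + 23)**2 = (8 + 23)**2 = 31**2 = 961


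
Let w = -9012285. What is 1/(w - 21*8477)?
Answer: -1/9190302 ≈ -1.0881e-7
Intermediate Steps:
1/(w - 21*8477) = 1/(-9012285 - 21*8477) = 1/(-9012285 - 178017) = 1/(-9190302) = -1/9190302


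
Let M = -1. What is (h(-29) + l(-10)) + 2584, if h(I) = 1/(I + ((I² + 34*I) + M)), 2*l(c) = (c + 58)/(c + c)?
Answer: 451989/175 ≈ 2582.8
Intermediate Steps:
l(c) = (58 + c)/(4*c) (l(c) = ((c + 58)/(c + c))/2 = ((58 + c)/((2*c)))/2 = ((58 + c)*(1/(2*c)))/2 = ((58 + c)/(2*c))/2 = (58 + c)/(4*c))
h(I) = 1/(-1 + I² + 35*I) (h(I) = 1/(I + ((I² + 34*I) - 1)) = 1/(I + (-1 + I² + 34*I)) = 1/(-1 + I² + 35*I))
(h(-29) + l(-10)) + 2584 = (1/(-1 + (-29)² + 35*(-29)) + (¼)*(58 - 10)/(-10)) + 2584 = (1/(-1 + 841 - 1015) + (¼)*(-⅒)*48) + 2584 = (1/(-175) - 6/5) + 2584 = (-1/175 - 6/5) + 2584 = -211/175 + 2584 = 451989/175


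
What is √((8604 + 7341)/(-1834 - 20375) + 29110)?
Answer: √1595316999045/7403 ≈ 170.61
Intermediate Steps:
√((8604 + 7341)/(-1834 - 20375) + 29110) = √(15945/(-22209) + 29110) = √(15945*(-1/22209) + 29110) = √(-5315/7403 + 29110) = √(215496015/7403) = √1595316999045/7403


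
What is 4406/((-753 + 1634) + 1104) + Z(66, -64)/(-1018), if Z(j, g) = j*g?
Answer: 6434974/1010365 ≈ 6.3690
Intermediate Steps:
Z(j, g) = g*j
4406/((-753 + 1634) + 1104) + Z(66, -64)/(-1018) = 4406/((-753 + 1634) + 1104) - 64*66/(-1018) = 4406/(881 + 1104) - 4224*(-1/1018) = 4406/1985 + 2112/509 = 6434974/1010365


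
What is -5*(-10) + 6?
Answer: 56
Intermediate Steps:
-5*(-10) + 6 = 50 + 6 = 56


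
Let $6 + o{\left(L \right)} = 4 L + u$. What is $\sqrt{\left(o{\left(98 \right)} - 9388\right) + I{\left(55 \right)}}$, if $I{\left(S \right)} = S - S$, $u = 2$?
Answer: $30 i \sqrt{10} \approx 94.868 i$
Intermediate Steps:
$I{\left(S \right)} = 0$
$o{\left(L \right)} = -4 + 4 L$ ($o{\left(L \right)} = -6 + \left(4 L + 2\right) = -6 + \left(2 + 4 L\right) = -4 + 4 L$)
$\sqrt{\left(o{\left(98 \right)} - 9388\right) + I{\left(55 \right)}} = \sqrt{\left(\left(-4 + 4 \cdot 98\right) - 9388\right) + 0} = \sqrt{\left(\left(-4 + 392\right) - 9388\right) + 0} = \sqrt{\left(388 - 9388\right) + 0} = \sqrt{-9000 + 0} = \sqrt{-9000} = 30 i \sqrt{10}$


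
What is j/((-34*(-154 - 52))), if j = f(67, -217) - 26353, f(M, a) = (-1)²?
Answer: -6588/1751 ≈ -3.7624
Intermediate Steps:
f(M, a) = 1
j = -26352 (j = 1 - 26353 = -26352)
j/((-34*(-154 - 52))) = -26352*(-1/(34*(-154 - 52))) = -26352/((-34*(-206))) = -26352/7004 = -26352*1/7004 = -6588/1751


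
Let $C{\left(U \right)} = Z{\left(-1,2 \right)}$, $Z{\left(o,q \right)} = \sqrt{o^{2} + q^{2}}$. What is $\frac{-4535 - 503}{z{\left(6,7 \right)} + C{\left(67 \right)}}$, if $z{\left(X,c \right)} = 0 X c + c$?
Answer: $- \frac{1603}{2} + \frac{229 \sqrt{5}}{2} \approx -545.47$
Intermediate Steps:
$z{\left(X,c \right)} = c$ ($z{\left(X,c \right)} = 0 c + c = 0 + c = c$)
$C{\left(U \right)} = \sqrt{5}$ ($C{\left(U \right)} = \sqrt{\left(-1\right)^{2} + 2^{2}} = \sqrt{1 + 4} = \sqrt{5}$)
$\frac{-4535 - 503}{z{\left(6,7 \right)} + C{\left(67 \right)}} = \frac{-4535 - 503}{7 + \sqrt{5}} = - \frac{5038}{7 + \sqrt{5}}$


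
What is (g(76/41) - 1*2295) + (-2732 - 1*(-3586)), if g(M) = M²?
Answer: -2416545/1681 ≈ -1437.6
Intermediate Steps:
(g(76/41) - 1*2295) + (-2732 - 1*(-3586)) = ((76/41)² - 1*2295) + (-2732 - 1*(-3586)) = ((76*(1/41))² - 2295) + (-2732 + 3586) = ((76/41)² - 2295) + 854 = (5776/1681 - 2295) + 854 = -3852119/1681 + 854 = -2416545/1681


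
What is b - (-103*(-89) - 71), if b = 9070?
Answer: -26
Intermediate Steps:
b - (-103*(-89) - 71) = 9070 - (-103*(-89) - 71) = 9070 - (9167 - 71) = 9070 - 1*9096 = 9070 - 9096 = -26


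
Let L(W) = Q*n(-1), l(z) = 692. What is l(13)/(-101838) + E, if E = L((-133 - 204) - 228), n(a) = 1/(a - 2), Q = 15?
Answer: -254941/50919 ≈ -5.0068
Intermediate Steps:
n(a) = 1/(-2 + a)
L(W) = -5 (L(W) = 15/(-2 - 1) = 15/(-3) = 15*(-1/3) = -5)
E = -5
l(13)/(-101838) + E = 692/(-101838) - 5 = 692*(-1/101838) - 5 = -346/50919 - 5 = -254941/50919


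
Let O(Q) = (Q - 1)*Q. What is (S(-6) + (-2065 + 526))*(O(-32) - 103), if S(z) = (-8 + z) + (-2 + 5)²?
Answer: -1471432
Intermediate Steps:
O(Q) = Q*(-1 + Q) (O(Q) = (-1 + Q)*Q = Q*(-1 + Q))
S(z) = 1 + z (S(z) = (-8 + z) + 3² = (-8 + z) + 9 = 1 + z)
(S(-6) + (-2065 + 526))*(O(-32) - 103) = ((1 - 6) + (-2065 + 526))*(-32*(-1 - 32) - 103) = (-5 - 1539)*(-32*(-33) - 103) = -1544*(1056 - 103) = -1544*953 = -1471432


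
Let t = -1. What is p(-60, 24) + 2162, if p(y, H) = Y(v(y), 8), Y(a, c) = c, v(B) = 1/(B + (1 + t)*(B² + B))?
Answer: 2170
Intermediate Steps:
v(B) = 1/B (v(B) = 1/(B + (1 - 1)*(B² + B)) = 1/(B + 0*(B + B²)) = 1/(B + 0) = 1/B)
p(y, H) = 8
p(-60, 24) + 2162 = 8 + 2162 = 2170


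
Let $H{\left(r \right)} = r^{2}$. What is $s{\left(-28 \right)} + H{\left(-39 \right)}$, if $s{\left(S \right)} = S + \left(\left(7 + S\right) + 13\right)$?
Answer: $1485$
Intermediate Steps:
$s{\left(S \right)} = 20 + 2 S$ ($s{\left(S \right)} = S + \left(20 + S\right) = 20 + 2 S$)
$s{\left(-28 \right)} + H{\left(-39 \right)} = \left(20 + 2 \left(-28\right)\right) + \left(-39\right)^{2} = \left(20 - 56\right) + 1521 = -36 + 1521 = 1485$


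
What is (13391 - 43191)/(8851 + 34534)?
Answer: -5960/8677 ≈ -0.68687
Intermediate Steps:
(13391 - 43191)/(8851 + 34534) = -29800/43385 = -29800*1/43385 = -5960/8677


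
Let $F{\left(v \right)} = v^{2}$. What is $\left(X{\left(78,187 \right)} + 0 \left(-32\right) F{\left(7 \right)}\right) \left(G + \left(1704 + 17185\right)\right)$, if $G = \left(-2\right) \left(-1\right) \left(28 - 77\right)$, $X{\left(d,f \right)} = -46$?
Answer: $-864386$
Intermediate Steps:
$G = -98$ ($G = 2 \left(-49\right) = -98$)
$\left(X{\left(78,187 \right)} + 0 \left(-32\right) F{\left(7 \right)}\right) \left(G + \left(1704 + 17185\right)\right) = \left(-46 + 0 \left(-32\right) 7^{2}\right) \left(-98 + \left(1704 + 17185\right)\right) = \left(-46 + 0 \cdot 49\right) \left(-98 + 18889\right) = \left(-46 + 0\right) 18791 = \left(-46\right) 18791 = -864386$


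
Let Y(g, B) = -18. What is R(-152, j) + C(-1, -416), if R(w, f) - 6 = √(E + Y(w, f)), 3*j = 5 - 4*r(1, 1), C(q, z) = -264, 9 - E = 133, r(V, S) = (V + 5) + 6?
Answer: -258 + I*√142 ≈ -258.0 + 11.916*I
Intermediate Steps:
r(V, S) = 11 + V (r(V, S) = (5 + V) + 6 = 11 + V)
E = -124 (E = 9 - 1*133 = 9 - 133 = -124)
j = -43/3 (j = (5 - 4*(11 + 1))/3 = (5 - 4*12)/3 = (5 - 48)/3 = (⅓)*(-43) = -43/3 ≈ -14.333)
R(w, f) = 6 + I*√142 (R(w, f) = 6 + √(-124 - 18) = 6 + √(-142) = 6 + I*√142)
R(-152, j) + C(-1, -416) = (6 + I*√142) - 264 = -258 + I*√142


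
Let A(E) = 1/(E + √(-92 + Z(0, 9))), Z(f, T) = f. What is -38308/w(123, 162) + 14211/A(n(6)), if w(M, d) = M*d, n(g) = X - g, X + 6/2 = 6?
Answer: -424771733/9963 + 28422*I*√23 ≈ -42635.0 + 1.3631e+5*I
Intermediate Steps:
X = 3 (X = -3 + 6 = 3)
n(g) = 3 - g
A(E) = 1/(E + 2*I*√23) (A(E) = 1/(E + √(-92 + 0)) = 1/(E + √(-92)) = 1/(E + 2*I*√23))
-38308/w(123, 162) + 14211/A(n(6)) = -38308/(123*162) + 14211/(1/((3 - 1*6) + 2*I*√23)) = -38308/19926 + 14211/(1/((3 - 6) + 2*I*√23)) = -38308*1/19926 + 14211/(1/(-3 + 2*I*√23)) = -19154/9963 + 14211*(-3 + 2*I*√23) = -19154/9963 + (-42633 + 28422*I*√23) = -424771733/9963 + 28422*I*√23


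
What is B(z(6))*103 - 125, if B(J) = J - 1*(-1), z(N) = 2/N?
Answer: 37/3 ≈ 12.333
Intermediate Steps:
B(J) = 1 + J (B(J) = J + 1 = 1 + J)
B(z(6))*103 - 125 = (1 + 2/6)*103 - 125 = (1 + 2*(1/6))*103 - 125 = (1 + 1/3)*103 - 125 = (4/3)*103 - 125 = 412/3 - 125 = 37/3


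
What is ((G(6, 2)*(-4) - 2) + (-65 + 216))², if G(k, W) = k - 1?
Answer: 16641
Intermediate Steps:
G(k, W) = -1 + k
((G(6, 2)*(-4) - 2) + (-65 + 216))² = (((-1 + 6)*(-4) - 2) + (-65 + 216))² = ((5*(-4) - 2) + 151)² = ((-20 - 2) + 151)² = (-22 + 151)² = 129² = 16641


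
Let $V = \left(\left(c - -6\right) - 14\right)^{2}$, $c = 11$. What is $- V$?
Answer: $-9$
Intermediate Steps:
$V = 9$ ($V = \left(\left(11 - -6\right) - 14\right)^{2} = \left(\left(11 + 6\right) - 14\right)^{2} = \left(17 - 14\right)^{2} = 3^{2} = 9$)
$- V = \left(-1\right) 9 = -9$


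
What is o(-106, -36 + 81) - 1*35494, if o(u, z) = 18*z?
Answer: -34684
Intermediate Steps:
o(-106, -36 + 81) - 1*35494 = 18*(-36 + 81) - 1*35494 = 18*45 - 35494 = 810 - 35494 = -34684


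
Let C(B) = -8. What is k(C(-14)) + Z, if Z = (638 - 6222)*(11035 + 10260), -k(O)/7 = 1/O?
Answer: -951290233/8 ≈ -1.1891e+8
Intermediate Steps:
k(O) = -7/O
Z = -118911280 (Z = -5584*21295 = -118911280)
k(C(-14)) + Z = -7/(-8) - 118911280 = -7*(-⅛) - 118911280 = 7/8 - 118911280 = -951290233/8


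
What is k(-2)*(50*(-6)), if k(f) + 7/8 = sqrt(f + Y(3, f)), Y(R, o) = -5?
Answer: 525/2 - 300*I*sqrt(7) ≈ 262.5 - 793.73*I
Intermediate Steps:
k(f) = -7/8 + sqrt(-5 + f) (k(f) = -7/8 + sqrt(f - 5) = -7/8 + sqrt(-5 + f))
k(-2)*(50*(-6)) = (-7/8 + sqrt(-5 - 2))*(50*(-6)) = (-7/8 + sqrt(-7))*(-300) = (-7/8 + I*sqrt(7))*(-300) = 525/2 - 300*I*sqrt(7)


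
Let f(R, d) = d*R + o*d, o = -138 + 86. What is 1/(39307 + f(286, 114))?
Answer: 1/65983 ≈ 1.5155e-5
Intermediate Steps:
o = -52
f(R, d) = -52*d + R*d (f(R, d) = d*R - 52*d = R*d - 52*d = -52*d + R*d)
1/(39307 + f(286, 114)) = 1/(39307 + 114*(-52 + 286)) = 1/(39307 + 114*234) = 1/(39307 + 26676) = 1/65983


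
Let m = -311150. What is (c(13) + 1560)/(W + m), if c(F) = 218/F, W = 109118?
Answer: -10249/1313208 ≈ -0.0078046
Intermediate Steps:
(c(13) + 1560)/(W + m) = (218/13 + 1560)/(109118 - 311150) = (218*(1/13) + 1560)/(-202032) = (218/13 + 1560)*(-1/202032) = (20498/13)*(-1/202032) = -10249/1313208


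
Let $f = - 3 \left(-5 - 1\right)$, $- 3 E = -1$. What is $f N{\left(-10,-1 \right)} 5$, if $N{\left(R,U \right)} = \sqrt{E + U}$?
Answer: $30 i \sqrt{6} \approx 73.485 i$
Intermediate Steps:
$E = \frac{1}{3}$ ($E = \left(- \frac{1}{3}\right) \left(-1\right) = \frac{1}{3} \approx 0.33333$)
$N{\left(R,U \right)} = \sqrt{\frac{1}{3} + U}$
$f = 18$ ($f = \left(-3\right) \left(-6\right) = 18$)
$f N{\left(-10,-1 \right)} 5 = 18 \frac{\sqrt{3 + 9 \left(-1\right)}}{3} \cdot 5 = 18 \frac{\sqrt{3 - 9}}{3} \cdot 5 = 18 \frac{\sqrt{-6}}{3} \cdot 5 = 18 \frac{i \sqrt{6}}{3} \cdot 5 = 6 i \sqrt{6} \cdot 5 = 30 i \sqrt{6}$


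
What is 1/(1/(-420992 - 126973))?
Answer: -547965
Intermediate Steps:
1/(1/(-420992 - 126973)) = 1/(1/(-547965)) = 1/(-1/547965) = -547965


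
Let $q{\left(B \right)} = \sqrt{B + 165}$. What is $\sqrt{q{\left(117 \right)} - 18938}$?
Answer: $\sqrt{-18938 + \sqrt{282}} \approx 137.55 i$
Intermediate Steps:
$q{\left(B \right)} = \sqrt{165 + B}$
$\sqrt{q{\left(117 \right)} - 18938} = \sqrt{\sqrt{165 + 117} - 18938} = \sqrt{\sqrt{282} - 18938} = \sqrt{-18938 + \sqrt{282}}$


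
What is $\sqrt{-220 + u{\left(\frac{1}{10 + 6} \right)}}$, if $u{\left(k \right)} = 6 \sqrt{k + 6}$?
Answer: $\frac{\sqrt{-880 + 6 \sqrt{97}}}{2} \approx 14.326 i$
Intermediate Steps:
$u{\left(k \right)} = 6 \sqrt{6 + k}$
$\sqrt{-220 + u{\left(\frac{1}{10 + 6} \right)}} = \sqrt{-220 + 6 \sqrt{6 + \frac{1}{10 + 6}}} = \sqrt{-220 + 6 \sqrt{6 + \frac{1}{16}}} = \sqrt{-220 + 6 \sqrt{\frac{97}{16}}} = \sqrt{-220 + 6 \frac{\sqrt{97}}{4}} = \sqrt{-220 + \frac{3 \sqrt{97}}{2}}$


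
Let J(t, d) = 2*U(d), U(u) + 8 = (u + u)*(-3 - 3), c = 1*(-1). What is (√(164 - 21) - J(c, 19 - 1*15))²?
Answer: (112 + √143)² ≈ 15366.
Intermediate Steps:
c = -1
U(u) = -8 - 12*u (U(u) = -8 + (u + u)*(-3 - 3) = -8 + (2*u)*(-6) = -8 - 12*u)
J(t, d) = -16 - 24*d (J(t, d) = 2*(-8 - 12*d) = -16 - 24*d)
(√(164 - 21) - J(c, 19 - 1*15))² = (√(164 - 21) - (-16 - 24*(19 - 1*15)))² = (√143 - (-16 - 24*(19 - 15)))² = (√143 - (-16 - 24*4))² = (√143 - (-16 - 96))² = (√143 - 1*(-112))² = (√143 + 112)² = (112 + √143)²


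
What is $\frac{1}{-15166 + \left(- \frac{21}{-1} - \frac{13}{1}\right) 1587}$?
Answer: $- \frac{1}{2470} \approx -0.00040486$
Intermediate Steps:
$\frac{1}{-15166 + \left(- \frac{21}{-1} - \frac{13}{1}\right) 1587} = \frac{1}{-15166 + \left(\left(-21\right) \left(-1\right) - 13\right) 1587} = \frac{1}{-15166 + \left(21 - 13\right) 1587} = \frac{1}{-15166 + 8 \cdot 1587} = \frac{1}{-15166 + 12696} = \frac{1}{-2470} = - \frac{1}{2470}$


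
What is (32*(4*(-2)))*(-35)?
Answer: 8960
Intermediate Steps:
(32*(4*(-2)))*(-35) = (32*(-8))*(-35) = -256*(-35) = 8960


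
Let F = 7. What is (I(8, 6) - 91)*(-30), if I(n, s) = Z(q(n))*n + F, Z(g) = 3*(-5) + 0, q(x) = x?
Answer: 6120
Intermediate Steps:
Z(g) = -15 (Z(g) = -15 + 0 = -15)
I(n, s) = 7 - 15*n (I(n, s) = -15*n + 7 = 7 - 15*n)
(I(8, 6) - 91)*(-30) = ((7 - 15*8) - 91)*(-30) = ((7 - 120) - 91)*(-30) = (-113 - 91)*(-30) = -204*(-30) = 6120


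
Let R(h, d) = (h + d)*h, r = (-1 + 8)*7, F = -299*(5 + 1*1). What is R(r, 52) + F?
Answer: 3155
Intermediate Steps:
F = -1794 (F = -299*(5 + 1) = -299*6 = -1794)
r = 49 (r = 7*7 = 49)
R(h, d) = h*(d + h) (R(h, d) = (d + h)*h = h*(d + h))
R(r, 52) + F = 49*(52 + 49) - 1794 = 49*101 - 1794 = 4949 - 1794 = 3155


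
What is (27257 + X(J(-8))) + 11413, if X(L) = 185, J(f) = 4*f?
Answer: 38855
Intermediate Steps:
(27257 + X(J(-8))) + 11413 = (27257 + 185) + 11413 = 27442 + 11413 = 38855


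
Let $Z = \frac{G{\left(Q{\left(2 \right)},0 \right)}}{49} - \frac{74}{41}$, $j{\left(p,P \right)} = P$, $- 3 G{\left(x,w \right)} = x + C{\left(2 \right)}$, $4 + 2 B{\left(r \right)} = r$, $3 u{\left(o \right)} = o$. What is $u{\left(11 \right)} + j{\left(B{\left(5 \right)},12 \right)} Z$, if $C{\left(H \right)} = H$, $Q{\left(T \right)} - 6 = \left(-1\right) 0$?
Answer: $- \frac{112373}{6027} \approx -18.645$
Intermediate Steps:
$u{\left(o \right)} = \frac{o}{3}$
$B{\left(r \right)} = -2 + \frac{r}{2}$
$Q{\left(T \right)} = 6$ ($Q{\left(T \right)} = 6 - 0 = 6 + 0 = 6$)
$G{\left(x,w \right)} = - \frac{2}{3} - \frac{x}{3}$ ($G{\left(x,w \right)} = - \frac{x + 2}{3} = - \frac{2 + x}{3} = - \frac{2}{3} - \frac{x}{3}$)
$Z = - \frac{11206}{6027}$ ($Z = \frac{- \frac{2}{3} - 2}{49} - \frac{74}{41} = \left(- \frac{2}{3} - 2\right) \frac{1}{49} - \frac{74}{41} = \left(- \frac{8}{3}\right) \frac{1}{49} - \frac{74}{41} = - \frac{8}{147} - \frac{74}{41} = - \frac{11206}{6027} \approx -1.8593$)
$u{\left(11 \right)} + j{\left(B{\left(5 \right)},12 \right)} Z = \frac{1}{3} \cdot 11 + 12 \left(- \frac{11206}{6027}\right) = \frac{11}{3} - \frac{44824}{2009} = - \frac{112373}{6027}$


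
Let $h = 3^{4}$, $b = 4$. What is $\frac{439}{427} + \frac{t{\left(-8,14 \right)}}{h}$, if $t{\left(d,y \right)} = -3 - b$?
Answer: $\frac{32570}{34587} \approx 0.94168$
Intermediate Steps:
$h = 81$
$t{\left(d,y \right)} = -7$ ($t{\left(d,y \right)} = -3 - 4 = -7$)
$\frac{439}{427} + \frac{t{\left(-8,14 \right)}}{h} = \frac{439}{427} - \frac{7}{81} = \frac{32570}{34587}$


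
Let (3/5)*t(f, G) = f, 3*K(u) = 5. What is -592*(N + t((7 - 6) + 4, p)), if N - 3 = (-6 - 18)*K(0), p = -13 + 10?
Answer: 50912/3 ≈ 16971.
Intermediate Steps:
K(u) = 5/3 (K(u) = (⅓)*5 = 5/3)
p = -3
t(f, G) = 5*f/3
N = -37 (N = 3 + (-6 - 18)*(5/3) = 3 - 24*5/3 = 3 - 40 = -37)
-592*(N + t((7 - 6) + 4, p)) = -592*(-37 + 5*((7 - 6) + 4)/3) = -592*(-37 + 5*(1 + 4)/3) = -592*(-37 + (5/3)*5) = -592*(-37 + 25/3) = -592*(-86/3) = 50912/3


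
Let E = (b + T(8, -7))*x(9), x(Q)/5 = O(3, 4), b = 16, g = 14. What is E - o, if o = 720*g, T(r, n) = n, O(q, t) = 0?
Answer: -10080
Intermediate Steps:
x(Q) = 0 (x(Q) = 5*0 = 0)
E = 0 (E = (16 - 7)*0 = 9*0 = 0)
o = 10080 (o = 720*14 = 10080)
E - o = 0 - 1*10080 = 0 - 10080 = -10080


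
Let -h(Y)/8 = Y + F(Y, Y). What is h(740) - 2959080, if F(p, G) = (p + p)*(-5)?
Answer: -2905800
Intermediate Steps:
F(p, G) = -10*p (F(p, G) = (2*p)*(-5) = -10*p)
h(Y) = 72*Y (h(Y) = -8*(Y - 10*Y) = -(-72)*Y = 72*Y)
h(740) - 2959080 = 72*740 - 2959080 = 53280 - 2959080 = -2905800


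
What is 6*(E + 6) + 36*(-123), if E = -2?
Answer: -4404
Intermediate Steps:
6*(E + 6) + 36*(-123) = 6*(-2 + 6) + 36*(-123) = 6*4 - 4428 = 24 - 4428 = -4404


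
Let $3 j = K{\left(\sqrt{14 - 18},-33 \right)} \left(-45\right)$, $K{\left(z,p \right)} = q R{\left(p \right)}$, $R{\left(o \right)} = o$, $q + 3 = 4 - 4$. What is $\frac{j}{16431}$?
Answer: $- \frac{495}{5477} \approx -0.090378$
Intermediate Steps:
$q = -3$ ($q = -3 + \left(4 - 4\right) = -3 + 0 = -3$)
$K{\left(z,p \right)} = - 3 p$
$j = -1485$ ($j = \frac{\left(-3\right) \left(-33\right) \left(-45\right)}{3} = \frac{99 \left(-45\right)}{3} = \frac{1}{3} \left(-4455\right) = -1485$)
$\frac{j}{16431} = - \frac{1485}{16431} = \left(-1485\right) \frac{1}{16431} = - \frac{495}{5477}$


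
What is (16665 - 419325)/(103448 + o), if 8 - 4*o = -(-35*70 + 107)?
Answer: -1610640/411457 ≈ -3.9145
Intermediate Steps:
o = -2335/4 (o = 2 - (-1)*(-35*70 + 107)/4 = 2 - (-1)*(-2450 + 107)/4 = 2 - (-1)*(-2343)/4 = 2 - ¼*2343 = 2 - 2343/4 = -2335/4 ≈ -583.75)
(16665 - 419325)/(103448 + o) = (16665 - 419325)/(103448 - 2335/4) = -402660/411457/4 = -402660*4/411457 = -1610640/411457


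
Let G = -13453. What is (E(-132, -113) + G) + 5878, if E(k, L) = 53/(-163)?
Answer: -1234778/163 ≈ -7575.3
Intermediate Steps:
E(k, L) = -53/163 (E(k, L) = 53*(-1/163) = -53/163)
(E(-132, -113) + G) + 5878 = (-53/163 - 13453) + 5878 = -2192892/163 + 5878 = -1234778/163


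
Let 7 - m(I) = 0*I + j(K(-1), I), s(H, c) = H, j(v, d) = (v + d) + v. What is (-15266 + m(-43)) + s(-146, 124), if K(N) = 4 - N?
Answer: -15372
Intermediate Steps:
j(v, d) = d + 2*v (j(v, d) = (d + v) + v = d + 2*v)
m(I) = -3 - I (m(I) = 7 - (0*I + (I + 2*(4 - 1*(-1)))) = 7 - (0 + (I + 2*(4 + 1))) = 7 - (0 + (I + 2*5)) = 7 - (0 + (I + 10)) = 7 - (0 + (10 + I)) = 7 - (10 + I) = 7 + (-10 - I) = -3 - I)
(-15266 + m(-43)) + s(-146, 124) = (-15266 + (-3 - 1*(-43))) - 146 = (-15266 + (-3 + 43)) - 146 = (-15266 + 40) - 146 = -15226 - 146 = -15372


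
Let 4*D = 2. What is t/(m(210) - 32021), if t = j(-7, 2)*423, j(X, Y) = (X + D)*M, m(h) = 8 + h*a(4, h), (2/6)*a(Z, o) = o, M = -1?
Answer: 611/22286 ≈ 0.027416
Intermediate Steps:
a(Z, o) = 3*o
m(h) = 8 + 3*h**2 (m(h) = 8 + h*(3*h) = 8 + 3*h**2)
D = 1/2 (D = (1/4)*2 = 1/2 ≈ 0.50000)
j(X, Y) = -1/2 - X (j(X, Y) = (X + 1/2)*(-1) = (1/2 + X)*(-1) = -1/2 - X)
t = 5499/2 (t = (-1/2 - 1*(-7))*423 = (-1/2 + 7)*423 = (13/2)*423 = 5499/2 ≈ 2749.5)
t/(m(210) - 32021) = 5499/(2*((8 + 3*210**2) - 32021)) = 5499/(2*((8 + 3*44100) - 32021)) = 5499/(2*((8 + 132300) - 32021)) = 5499/(2*(132308 - 32021)) = (5499/2)/100287 = (5499/2)*(1/100287) = 611/22286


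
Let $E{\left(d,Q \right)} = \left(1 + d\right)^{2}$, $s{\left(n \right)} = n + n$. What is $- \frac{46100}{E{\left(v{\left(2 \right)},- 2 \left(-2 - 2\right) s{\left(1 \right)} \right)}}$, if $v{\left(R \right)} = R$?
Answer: $- \frac{46100}{9} \approx -5122.2$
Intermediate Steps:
$s{\left(n \right)} = 2 n$
$- \frac{46100}{E{\left(v{\left(2 \right)},- 2 \left(-2 - 2\right) s{\left(1 \right)} \right)}} = - \frac{46100}{\left(1 + 2\right)^{2}} = - \frac{46100}{3^{2}} = - \frac{46100}{9}$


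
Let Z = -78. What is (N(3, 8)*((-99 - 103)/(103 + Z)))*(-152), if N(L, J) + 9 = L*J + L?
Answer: 552672/25 ≈ 22107.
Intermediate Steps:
N(L, J) = -9 + L + J*L (N(L, J) = -9 + (L*J + L) = -9 + (J*L + L) = -9 + (L + J*L) = -9 + L + J*L)
(N(3, 8)*((-99 - 103)/(103 + Z)))*(-152) = ((-9 + 3 + 8*3)*((-99 - 103)/(103 - 78)))*(-152) = ((-9 + 3 + 24)*(-202/25))*(-152) = (18*(-202*1/25))*(-152) = (18*(-202/25))*(-152) = -3636/25*(-152) = 552672/25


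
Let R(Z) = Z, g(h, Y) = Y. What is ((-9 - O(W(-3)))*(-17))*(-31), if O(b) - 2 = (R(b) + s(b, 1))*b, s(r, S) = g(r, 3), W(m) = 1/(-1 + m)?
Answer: -86955/16 ≈ -5434.7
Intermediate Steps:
s(r, S) = 3
O(b) = 2 + b*(3 + b) (O(b) = 2 + (b + 3)*b = 2 + (3 + b)*b = 2 + b*(3 + b))
((-9 - O(W(-3)))*(-17))*(-31) = ((-9 - (2 + (1/(-1 - 3))**2 + 3/(-1 - 3)))*(-17))*(-31) = ((-9 - (2 + (1/(-4))**2 + 3/(-4)))*(-17))*(-31) = ((-9 - (2 + (-1/4)**2 + 3*(-1/4)))*(-17))*(-31) = ((-9 - (2 + 1/16 - 3/4))*(-17))*(-31) = ((-9 - 1*21/16)*(-17))*(-31) = ((-9 - 21/16)*(-17))*(-31) = -165/16*(-17)*(-31) = (2805/16)*(-31) = -86955/16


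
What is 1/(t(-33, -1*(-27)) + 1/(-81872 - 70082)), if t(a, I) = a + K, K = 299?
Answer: 151954/40419763 ≈ 0.0037594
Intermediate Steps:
t(a, I) = 299 + a (t(a, I) = a + 299 = 299 + a)
1/(t(-33, -1*(-27)) + 1/(-81872 - 70082)) = 1/((299 - 33) + 1/(-81872 - 70082)) = 1/(266 + 1/(-151954)) = 1/(266 - 1/151954) = 1/(40419763/151954) = 151954/40419763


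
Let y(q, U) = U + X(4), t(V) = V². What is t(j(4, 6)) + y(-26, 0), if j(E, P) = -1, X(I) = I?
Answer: 5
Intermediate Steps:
y(q, U) = 4 + U (y(q, U) = U + 4 = 4 + U)
t(j(4, 6)) + y(-26, 0) = (-1)² + (4 + 0) = 1 + 4 = 5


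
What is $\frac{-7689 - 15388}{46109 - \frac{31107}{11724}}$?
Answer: $- \frac{90184916}{180183603} \approx -0.50052$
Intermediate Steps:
$\frac{-7689 - 15388}{46109 - \frac{31107}{11724}} = - \frac{23077}{46109 - \frac{10369}{3908}} = - \frac{23077}{\frac{180183603}{3908}} = \left(-23077\right) \frac{3908}{180183603} = - \frac{90184916}{180183603}$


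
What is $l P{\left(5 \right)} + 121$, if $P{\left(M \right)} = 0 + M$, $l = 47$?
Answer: $356$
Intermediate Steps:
$P{\left(M \right)} = M$
$l P{\left(5 \right)} + 121 = 47 \cdot 5 + 121 = 235 + 121 = 356$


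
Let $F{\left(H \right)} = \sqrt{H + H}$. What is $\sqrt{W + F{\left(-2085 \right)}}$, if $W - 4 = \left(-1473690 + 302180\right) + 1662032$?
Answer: $\sqrt{490526 + i \sqrt{4170}} \approx 700.38 + 0.046 i$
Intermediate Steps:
$W = 490526$ ($W = 4 + \left(\left(-1473690 + 302180\right) + 1662032\right) = 4 + \left(-1171510 + 1662032\right) = 4 + 490522 = 490526$)
$F{\left(H \right)} = \sqrt{2} \sqrt{H}$ ($F{\left(H \right)} = \sqrt{2 H} = \sqrt{2} \sqrt{H}$)
$\sqrt{W + F{\left(-2085 \right)}} = \sqrt{490526 + \sqrt{2} \sqrt{-2085}} = \sqrt{490526 + \sqrt{2} i \sqrt{2085}} = \sqrt{490526 + i \sqrt{4170}}$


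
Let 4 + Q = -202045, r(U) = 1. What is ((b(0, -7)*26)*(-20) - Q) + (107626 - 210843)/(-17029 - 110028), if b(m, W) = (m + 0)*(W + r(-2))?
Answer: 25671843010/127057 ≈ 2.0205e+5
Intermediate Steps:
b(m, W) = m*(1 + W) (b(m, W) = (m + 0)*(W + 1) = m*(1 + W))
Q = -202049 (Q = -4 - 202045 = -202049)
((b(0, -7)*26)*(-20) - Q) + (107626 - 210843)/(-17029 - 110028) = (((0*(1 - 7))*26)*(-20) - 1*(-202049)) + (107626 - 210843)/(-17029 - 110028) = (((0*(-6))*26)*(-20) + 202049) - 103217/(-127057) = ((0*26)*(-20) + 202049) - 103217*(-1/127057) = (0*(-20) + 202049) + 103217/127057 = (0 + 202049) + 103217/127057 = 202049 + 103217/127057 = 25671843010/127057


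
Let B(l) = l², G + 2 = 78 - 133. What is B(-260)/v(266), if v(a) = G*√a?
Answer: -33800*√266/7581 ≈ -72.716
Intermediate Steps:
G = -57 (G = -2 + (78 - 133) = -2 - 55 = -57)
v(a) = -57*√a
B(-260)/v(266) = (-260)²/((-57*√266)) = 67600*(-√266/15162) = -33800*√266/7581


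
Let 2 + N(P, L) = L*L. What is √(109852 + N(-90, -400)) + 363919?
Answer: 363919 + 5*√10794 ≈ 3.6444e+5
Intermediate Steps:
N(P, L) = -2 + L² (N(P, L) = -2 + L*L = -2 + L²)
√(109852 + N(-90, -400)) + 363919 = √(109852 + (-2 + (-400)²)) + 363919 = √(109852 + (-2 + 160000)) + 363919 = √(109852 + 159998) + 363919 = √269850 + 363919 = 5*√10794 + 363919 = 363919 + 5*√10794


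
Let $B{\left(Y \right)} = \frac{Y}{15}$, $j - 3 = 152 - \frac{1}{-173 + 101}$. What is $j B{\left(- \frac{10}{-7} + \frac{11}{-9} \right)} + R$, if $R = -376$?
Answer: $- \frac{25437947}{68040} \approx -373.87$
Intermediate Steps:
$j = \frac{11161}{72}$ ($j = 3 + \left(152 - \frac{1}{-173 + 101}\right) = 3 + \left(152 - \frac{1}{-72}\right) = 3 + \left(152 - - \frac{1}{72}\right) = 3 + \left(152 + \frac{1}{72}\right) = 3 + \frac{10945}{72} = \frac{11161}{72} \approx 155.01$)
$B{\left(Y \right)} = \frac{Y}{15}$ ($B{\left(Y \right)} = Y \frac{1}{15} = \frac{Y}{15}$)
$j B{\left(- \frac{10}{-7} + \frac{11}{-9} \right)} + R = \frac{11161 \frac{- \frac{10}{-7} + \frac{11}{-9}}{15}}{72} - 376 = \frac{11161 \frac{\left(-10\right) \left(- \frac{1}{7}\right) + 11 \left(- \frac{1}{9}\right)}{15}}{72} - 376 = \frac{11161 \frac{\frac{10}{7} - \frac{11}{9}}{15}}{72} - 376 = \frac{11161 \cdot \frac{1}{15} \cdot \frac{13}{63}}{72} - 376 = \frac{11161}{72} \cdot \frac{13}{945} - 376 = \frac{145093}{68040} - 376 = - \frac{25437947}{68040}$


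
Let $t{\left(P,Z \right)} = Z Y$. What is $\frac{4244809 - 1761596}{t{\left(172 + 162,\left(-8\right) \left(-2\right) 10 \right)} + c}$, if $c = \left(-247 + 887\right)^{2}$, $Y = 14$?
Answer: $\frac{2483213}{411840} \approx 6.0296$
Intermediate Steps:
$c = 409600$ ($c = 640^{2} = 409600$)
$t{\left(P,Z \right)} = 14 Z$ ($t{\left(P,Z \right)} = Z 14 = 14 Z$)
$\frac{4244809 - 1761596}{t{\left(172 + 162,\left(-8\right) \left(-2\right) 10 \right)} + c} = \frac{4244809 - 1761596}{14 \left(-8\right) \left(-2\right) 10 + 409600} = \frac{2483213}{14 \cdot 16 \cdot 10 + 409600} = \frac{2483213}{14 \cdot 160 + 409600} = \frac{2483213}{2240 + 409600} = \frac{2483213}{411840}$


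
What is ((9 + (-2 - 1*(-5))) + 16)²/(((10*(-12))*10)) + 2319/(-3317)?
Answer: -336458/248775 ≈ -1.3525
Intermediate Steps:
((9 + (-2 - 1*(-5))) + 16)²/(((10*(-12))*10)) + 2319/(-3317) = ((9 + (-2 + 5)) + 16)²/((-120*10)) + 2319*(-1/3317) = ((9 + 3) + 16)²/(-1200) - 2319/3317 = (12 + 16)²*(-1/1200) - 2319/3317 = 28²*(-1/1200) - 2319/3317 = 784*(-1/1200) - 2319/3317 = -49/75 - 2319/3317 = -336458/248775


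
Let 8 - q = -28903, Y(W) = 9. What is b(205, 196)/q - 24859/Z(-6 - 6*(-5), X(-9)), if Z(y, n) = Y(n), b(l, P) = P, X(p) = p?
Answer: -239565595/86733 ≈ -2762.1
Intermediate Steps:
q = 28911 (q = 8 - 1*(-28903) = 8 + 28903 = 28911)
Z(y, n) = 9
b(205, 196)/q - 24859/Z(-6 - 6*(-5), X(-9)) = 196/28911 - 24859/9 = -239565595/86733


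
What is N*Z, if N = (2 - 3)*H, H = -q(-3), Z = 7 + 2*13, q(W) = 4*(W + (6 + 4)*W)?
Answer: -4356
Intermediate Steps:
q(W) = 44*W (q(W) = 4*(W + 10*W) = 4*(11*W) = 44*W)
Z = 33 (Z = 7 + 26 = 33)
H = 132 (H = -44*(-3) = -1*(-132) = 132)
N = -132 (N = (2 - 3)*132 = -1*132 = -132)
N*Z = -132*33 = -4356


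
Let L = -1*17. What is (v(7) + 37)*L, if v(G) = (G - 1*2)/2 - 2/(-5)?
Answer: -6783/10 ≈ -678.30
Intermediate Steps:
L = -17
v(G) = -3/5 + G/2 (v(G) = (G - 2)*(1/2) - 2*(-1/5) = (-2 + G)*(1/2) + 2/5 = (-1 + G/2) + 2/5 = -3/5 + G/2)
(v(7) + 37)*L = ((-3/5 + (1/2)*7) + 37)*(-17) = ((-3/5 + 7/2) + 37)*(-17) = (29/10 + 37)*(-17) = (399/10)*(-17) = -6783/10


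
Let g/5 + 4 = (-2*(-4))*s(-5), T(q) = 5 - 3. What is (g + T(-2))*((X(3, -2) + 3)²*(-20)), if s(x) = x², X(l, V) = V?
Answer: -19640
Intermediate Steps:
T(q) = 2
g = 980 (g = -20 + 5*(-2*(-4)*(-5)²) = -20 + 5*(8*25) = -20 + 5*200 = -20 + 1000 = 980)
(g + T(-2))*((X(3, -2) + 3)²*(-20)) = (980 + 2)*((-2 + 3)²*(-20)) = 982*(1²*(-20)) = 982*(1*(-20)) = 982*(-20) = -19640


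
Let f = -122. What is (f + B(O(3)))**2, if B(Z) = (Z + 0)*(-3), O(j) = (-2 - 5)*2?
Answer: 6400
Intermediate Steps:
O(j) = -14 (O(j) = -7*2 = -14)
B(Z) = -3*Z (B(Z) = Z*(-3) = -3*Z)
(f + B(O(3)))**2 = (-122 - 3*(-14))**2 = (-122 + 42)**2 = (-80)**2 = 6400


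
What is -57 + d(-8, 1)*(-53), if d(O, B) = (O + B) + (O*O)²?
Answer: -216774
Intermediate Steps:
d(O, B) = B + O + O⁴ (d(O, B) = (B + O) + (O²)² = (B + O) + O⁴ = B + O + O⁴)
-57 + d(-8, 1)*(-53) = -57 + (1 - 8 + (-8)⁴)*(-53) = -57 + (1 - 8 + 4096)*(-53) = -57 + 4089*(-53) = -57 - 216717 = -216774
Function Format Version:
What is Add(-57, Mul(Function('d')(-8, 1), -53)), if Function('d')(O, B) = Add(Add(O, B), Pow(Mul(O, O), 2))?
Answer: -216774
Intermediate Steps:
Function('d')(O, B) = Add(B, O, Pow(O, 4)) (Function('d')(O, B) = Add(Add(B, O), Pow(Pow(O, 2), 2)) = Add(Add(B, O), Pow(O, 4)) = Add(B, O, Pow(O, 4)))
Add(-57, Mul(Function('d')(-8, 1), -53)) = Add(-57, Mul(Add(1, -8, Pow(-8, 4)), -53)) = Add(-57, Mul(Add(1, -8, 4096), -53)) = Add(-57, Mul(4089, -53)) = Add(-57, -216717) = -216774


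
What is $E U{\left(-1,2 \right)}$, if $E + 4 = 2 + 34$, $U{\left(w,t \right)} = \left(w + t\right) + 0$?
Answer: $32$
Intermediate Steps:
$U{\left(w,t \right)} = t + w$ ($U{\left(w,t \right)} = \left(t + w\right) + 0 = t + w$)
$E = 32$ ($E = -4 + \left(2 + 34\right) = -4 + 36 = 32$)
$E U{\left(-1,2 \right)} = 32 \left(2 - 1\right) = 32 \cdot 1 = 32$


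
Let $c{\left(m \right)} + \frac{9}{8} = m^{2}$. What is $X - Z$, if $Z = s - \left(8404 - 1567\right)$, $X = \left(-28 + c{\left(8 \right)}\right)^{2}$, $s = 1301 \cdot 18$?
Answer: $- \frac{983343}{64} \approx -15365.0$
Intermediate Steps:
$s = 23418$
$c{\left(m \right)} = - \frac{9}{8} + m^{2}$
$X = \frac{77841}{64}$ ($X = \left(-28 - \left(\frac{9}{8} - 8^{2}\right)\right)^{2} = \left(-28 + \left(- \frac{9}{8} + 64\right)\right)^{2} = \left(-28 + \frac{503}{8}\right)^{2} = \left(\frac{279}{8}\right)^{2} = \frac{77841}{64} \approx 1216.3$)
$Z = 16581$ ($Z = 23418 - \left(8404 - 1567\right) = 23418 - 6837 = 16581$)
$X - Z = \frac{77841}{64} - 16581 = - \frac{983343}{64}$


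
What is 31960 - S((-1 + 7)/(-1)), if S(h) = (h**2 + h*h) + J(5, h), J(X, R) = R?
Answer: 31894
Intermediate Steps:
S(h) = h + 2*h**2 (S(h) = (h**2 + h*h) + h = (h**2 + h**2) + h = 2*h**2 + h = h + 2*h**2)
31960 - S((-1 + 7)/(-1)) = 31960 - (-1 + 7)/(-1)*(1 + 2*((-1 + 7)/(-1))) = 31960 - (-1*6)*(1 + 2*(-1*6)) = 31960 - (-6)*(1 + 2*(-6)) = 31960 - (-6)*(1 - 12) = 31960 - (-6)*(-11) = 31960 - 1*66 = 31960 - 66 = 31894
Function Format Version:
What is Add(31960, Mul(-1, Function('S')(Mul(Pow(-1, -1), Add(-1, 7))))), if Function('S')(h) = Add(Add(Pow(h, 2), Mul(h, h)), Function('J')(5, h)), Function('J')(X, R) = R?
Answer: 31894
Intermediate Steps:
Function('S')(h) = Add(h, Mul(2, Pow(h, 2))) (Function('S')(h) = Add(Add(Pow(h, 2), Mul(h, h)), h) = Add(Add(Pow(h, 2), Pow(h, 2)), h) = Add(Mul(2, Pow(h, 2)), h) = Add(h, Mul(2, Pow(h, 2))))
Add(31960, Mul(-1, Function('S')(Mul(Pow(-1, -1), Add(-1, 7))))) = Add(31960, Mul(-1, Mul(Mul(Pow(-1, -1), Add(-1, 7)), Add(1, Mul(2, Mul(Pow(-1, -1), Add(-1, 7))))))) = Add(31960, Mul(-1, Mul(Mul(-1, 6), Add(1, Mul(2, Mul(-1, 6)))))) = Add(31960, Mul(-1, Mul(-6, Add(1, Mul(2, -6))))) = Add(31960, Mul(-1, Mul(-6, Add(1, -12)))) = Add(31960, Mul(-1, Mul(-6, -11))) = Add(31960, Mul(-1, 66)) = Add(31960, -66) = 31894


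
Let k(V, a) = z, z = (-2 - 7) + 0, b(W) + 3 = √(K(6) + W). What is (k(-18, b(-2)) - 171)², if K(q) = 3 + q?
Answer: 32400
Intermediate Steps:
b(W) = -3 + √(9 + W) (b(W) = -3 + √((3 + 6) + W) = -3 + √(9 + W))
z = -9 (z = -9 + 0 = -9)
k(V, a) = -9
(k(-18, b(-2)) - 171)² = (-9 - 171)² = (-180)² = 32400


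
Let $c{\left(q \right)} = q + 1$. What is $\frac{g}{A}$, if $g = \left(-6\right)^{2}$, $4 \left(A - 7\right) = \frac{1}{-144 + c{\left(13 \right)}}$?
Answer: $\frac{6240}{1213} \approx 5.1443$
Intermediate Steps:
$c{\left(q \right)} = 1 + q$
$A = \frac{3639}{520}$ ($A = 7 + \frac{1}{4 \left(-144 + \left(1 + 13\right)\right)} = 7 + \frac{1}{4 \left(-144 + 14\right)} = 7 + \frac{1}{4 \left(-130\right)} = 7 + \frac{1}{4} \left(- \frac{1}{130}\right) = 7 - \frac{1}{520} = \frac{3639}{520} \approx 6.9981$)
$g = 36$
$\frac{g}{A} = \frac{1}{\frac{3639}{520}} \cdot 36 = \frac{520}{3639} \cdot 36 = \frac{6240}{1213}$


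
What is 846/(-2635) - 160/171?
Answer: -566266/450585 ≈ -1.2567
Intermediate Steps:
846/(-2635) - 160/171 = 846*(-1/2635) - 160*1/171 = -846/2635 - 160/171 = -566266/450585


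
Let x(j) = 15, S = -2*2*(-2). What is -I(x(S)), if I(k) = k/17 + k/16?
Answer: -495/272 ≈ -1.8199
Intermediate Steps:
S = 8 (S = -4*(-2) = 8)
I(k) = 33*k/272 (I(k) = k*(1/17) + k*(1/16) = k/17 + k/16 = 33*k/272)
-I(x(S)) = -33*15/272 = -1*495/272 = -495/272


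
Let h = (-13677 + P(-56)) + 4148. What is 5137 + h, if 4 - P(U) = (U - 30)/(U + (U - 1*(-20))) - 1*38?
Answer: -200143/46 ≈ -4350.9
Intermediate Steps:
P(U) = 42 - (-30 + U)/(20 + 2*U) (P(U) = 4 - ((U - 30)/(U + (U - 1*(-20))) - 1*38) = 4 - ((-30 + U)/(U + (U + 20)) - 38) = 4 - ((-30 + U)/(U + (20 + U)) - 38) = 4 - ((-30 + U)/(20 + 2*U) - 38) = 4 - (-38 + (-30 + U)/(20 + 2*U)) = 4 + (38 - (-30 + U)/(20 + 2*U)) = 42 - (-30 + U)/(20 + 2*U))
h = -436445/46 (h = (-13677 + (870 + 83*(-56))/(2*(10 - 56))) + 4148 = (-13677 + (½)*(870 - 4648)/(-46)) + 4148 = (-13677 + (½)*(-1/46)*(-3778)) + 4148 = (-13677 + 1889/46) + 4148 = -627253/46 + 4148 = -436445/46 ≈ -9487.9)
5137 + h = 5137 - 436445/46 = -200143/46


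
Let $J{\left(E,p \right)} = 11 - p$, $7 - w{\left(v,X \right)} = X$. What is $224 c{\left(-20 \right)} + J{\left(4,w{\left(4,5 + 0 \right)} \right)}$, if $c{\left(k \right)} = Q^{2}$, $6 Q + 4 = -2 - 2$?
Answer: $\frac{3665}{9} \approx 407.22$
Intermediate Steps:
$w{\left(v,X \right)} = 7 - X$
$Q = - \frac{4}{3}$ ($Q = - \frac{2}{3} + \frac{-2 - 2}{6} = - \frac{2}{3} + \frac{1}{6} \left(-4\right) = - \frac{2}{3} - \frac{2}{3} = - \frac{4}{3} \approx -1.3333$)
$c{\left(k \right)} = \frac{16}{9}$ ($c{\left(k \right)} = \left(- \frac{4}{3}\right)^{2} = \frac{16}{9}$)
$224 c{\left(-20 \right)} + J{\left(4,w{\left(4,5 + 0 \right)} \right)} = 224 \cdot \frac{16}{9} - \left(-4 - \left(5 + 0\right)\right) = \frac{3584}{9} + \left(11 - \left(7 - 5\right)\right) = \frac{3584}{9} + \left(11 - 2\right) = \frac{3584}{9} + 9 = \frac{3665}{9}$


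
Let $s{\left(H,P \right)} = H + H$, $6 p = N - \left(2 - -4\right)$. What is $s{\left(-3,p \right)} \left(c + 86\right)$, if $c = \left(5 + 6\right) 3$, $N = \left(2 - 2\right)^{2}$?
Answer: $-714$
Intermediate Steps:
$N = 0$ ($N = 0^{2} = 0$)
$p = -1$ ($p = \frac{0 - \left(2 - -4\right)}{6} = \frac{0 - \left(2 + 4\right)}{6} = \frac{0 - 6}{6} = \frac{1}{6} \left(-6\right) = -1$)
$s{\left(H,P \right)} = 2 H$
$c = 33$ ($c = 11 \cdot 3 = 33$)
$s{\left(-3,p \right)} \left(c + 86\right) = 2 \left(-3\right) \left(33 + 86\right) = \left(-6\right) 119 = -714$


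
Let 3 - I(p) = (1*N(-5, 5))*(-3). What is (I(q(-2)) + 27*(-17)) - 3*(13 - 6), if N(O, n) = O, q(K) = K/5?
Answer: -492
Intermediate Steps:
q(K) = K/5 (q(K) = K*(1/5) = K/5)
I(p) = -12 (I(p) = 3 - 1*(-5)*(-3) = 3 - (-5)*(-3) = 3 - 1*15 = 3 - 15 = -12)
(I(q(-2)) + 27*(-17)) - 3*(13 - 6) = (-12 + 27*(-17)) - 3*(13 - 6) = (-12 - 459) - 3*7 = -471 - 1*21 = -471 - 21 = -492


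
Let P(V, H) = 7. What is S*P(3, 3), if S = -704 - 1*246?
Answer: -6650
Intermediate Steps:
S = -950 (S = -704 - 246 = -950)
S*P(3, 3) = -950*7 = -6650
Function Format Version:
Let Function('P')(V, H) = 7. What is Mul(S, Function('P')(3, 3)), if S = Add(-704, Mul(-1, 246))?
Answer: -6650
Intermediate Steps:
S = -950 (S = Add(-704, -246) = -950)
Mul(S, Function('P')(3, 3)) = Mul(-950, 7) = -6650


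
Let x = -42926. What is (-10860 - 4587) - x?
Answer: 27479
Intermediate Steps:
(-10860 - 4587) - x = (-10860 - 4587) - 1*(-42926) = -15447 + 42926 = 27479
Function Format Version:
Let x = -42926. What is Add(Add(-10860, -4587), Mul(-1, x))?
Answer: 27479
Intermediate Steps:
Add(Add(-10860, -4587), Mul(-1, x)) = Add(Add(-10860, -4587), Mul(-1, -42926)) = Add(-15447, 42926) = 27479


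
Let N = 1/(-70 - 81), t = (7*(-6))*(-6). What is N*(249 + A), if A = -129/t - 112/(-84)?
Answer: -6995/4228 ≈ -1.6544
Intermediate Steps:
t = 252 (t = -42*(-6) = 252)
N = -1/151 (N = 1/(-151) = -1/151 ≈ -0.0066225)
A = 23/28 (A = -129/252 - 112/(-84) = -129*1/252 - 112*(-1/84) = -43/84 + 4/3 = 23/28 ≈ 0.82143)
N*(249 + A) = -(249 + 23/28)/151 = -1/151*6995/28 = -6995/4228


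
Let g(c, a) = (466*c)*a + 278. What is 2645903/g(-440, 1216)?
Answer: -2645903/249328362 ≈ -0.010612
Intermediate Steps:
g(c, a) = 278 + 466*a*c (g(c, a) = 466*a*c + 278 = 278 + 466*a*c)
2645903/g(-440, 1216) = 2645903/(278 + 466*1216*(-440)) = 2645903/(278 - 249328640) = 2645903/(-249328362) = 2645903*(-1/249328362) = -2645903/249328362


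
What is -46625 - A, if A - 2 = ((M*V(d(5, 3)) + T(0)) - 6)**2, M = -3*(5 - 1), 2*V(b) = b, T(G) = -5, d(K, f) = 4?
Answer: -47852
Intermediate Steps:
V(b) = b/2
M = -12 (M = -3*4 = -12)
A = 1227 (A = 2 + ((-6*4 - 5) - 6)**2 = 2 + ((-12*2 - 5) - 6)**2 = 2 + ((-24 - 5) - 6)**2 = 2 + (-29 - 6)**2 = 2 + (-35)**2 = 2 + 1225 = 1227)
-46625 - A = -46625 - 1*1227 = -46625 - 1227 = -47852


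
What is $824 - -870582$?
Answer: $871406$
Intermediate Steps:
$824 - -870582 = 824 + 870582 = 871406$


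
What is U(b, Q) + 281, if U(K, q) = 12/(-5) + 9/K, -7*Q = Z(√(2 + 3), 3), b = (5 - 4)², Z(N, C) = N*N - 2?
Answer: 1438/5 ≈ 287.60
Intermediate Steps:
Z(N, C) = -2 + N² (Z(N, C) = N² - 2 = -2 + N²)
b = 1 (b = 1² = 1)
Q = -3/7 (Q = -(-2 + (√(2 + 3))²)/7 = -(-2 + (√5)²)/7 = -(-2 + 5)/7 = -⅐*3 = -3/7 ≈ -0.42857)
U(K, q) = -12/5 + 9/K (U(K, q) = 12*(-⅕) + 9/K = -12/5 + 9/K)
U(b, Q) + 281 = (-12/5 + 9/1) + 281 = (-12/5 + 9*1) + 281 = (-12/5 + 9) + 281 = 33/5 + 281 = 1438/5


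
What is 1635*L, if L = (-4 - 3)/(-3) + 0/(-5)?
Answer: 3815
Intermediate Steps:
L = 7/3 (L = -7*(-1/3) + 0*(-1/5) = 7/3 + 0 = 7/3 ≈ 2.3333)
1635*L = 1635*(7/3) = 3815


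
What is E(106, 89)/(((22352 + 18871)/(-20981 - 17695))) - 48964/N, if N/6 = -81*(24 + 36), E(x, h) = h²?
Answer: -744268604699/100171890 ≈ -7429.9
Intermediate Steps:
N = -29160 (N = 6*(-81*(24 + 36)) = 6*(-81*60) = 6*(-4860) = -29160)
E(106, 89)/(((22352 + 18871)/(-20981 - 17695))) - 48964/N = 89²/(((22352 + 18871)/(-20981 - 17695))) - 48964/(-29160) = 7921/((41223/(-38676))) - 48964*(-1/29160) = 7921/((41223*(-1/38676))) + 12241/7290 = 7921/(-13741/12892) + 12241/7290 = 7921*(-12892/13741) + 12241/7290 = -102117532/13741 + 12241/7290 = -744268604699/100171890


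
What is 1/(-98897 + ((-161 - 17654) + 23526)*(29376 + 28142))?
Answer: 1/328386401 ≈ 3.0452e-9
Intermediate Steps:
1/(-98897 + ((-161 - 17654) + 23526)*(29376 + 28142)) = 1/(-98897 + (-17815 + 23526)*57518) = 1/(-98897 + 5711*57518) = 1/(-98897 + 328485298) = 1/328386401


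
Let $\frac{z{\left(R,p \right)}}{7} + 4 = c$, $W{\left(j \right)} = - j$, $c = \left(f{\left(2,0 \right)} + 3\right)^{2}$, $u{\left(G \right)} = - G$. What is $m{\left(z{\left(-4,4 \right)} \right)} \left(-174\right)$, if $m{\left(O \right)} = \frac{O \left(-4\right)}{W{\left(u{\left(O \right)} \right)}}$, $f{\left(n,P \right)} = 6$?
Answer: $696$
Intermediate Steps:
$c = 81$ ($c = \left(6 + 3\right)^{2} = 9^{2} = 81$)
$z{\left(R,p \right)} = 539$ ($z{\left(R,p \right)} = -28 + 7 \cdot 81 = -28 + 567 = 539$)
$m{\left(O \right)} = -4$ ($m{\left(O \right)} = \frac{O \left(-4\right)}{\left(-1\right) \left(- O\right)} = \frac{\left(-4\right) O}{O} = -4$)
$m{\left(z{\left(-4,4 \right)} \right)} \left(-174\right) = \left(-4\right) \left(-174\right) = 696$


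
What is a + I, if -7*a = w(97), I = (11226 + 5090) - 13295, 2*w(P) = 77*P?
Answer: 4975/2 ≈ 2487.5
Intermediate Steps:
w(P) = 77*P/2 (w(P) = (77*P)/2 = 77*P/2)
I = 3021 (I = 16316 - 13295 = 3021)
a = -1067/2 (a = -11*97/2 = -1/7*7469/2 = -1067/2 ≈ -533.50)
a + I = -1067/2 + 3021 = 4975/2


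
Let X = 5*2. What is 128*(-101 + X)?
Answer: -11648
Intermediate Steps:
X = 10
128*(-101 + X) = 128*(-101 + 10) = 128*(-91) = -11648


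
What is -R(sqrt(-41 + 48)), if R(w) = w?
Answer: -sqrt(7) ≈ -2.6458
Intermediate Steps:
-R(sqrt(-41 + 48)) = -sqrt(-41 + 48) = -sqrt(7)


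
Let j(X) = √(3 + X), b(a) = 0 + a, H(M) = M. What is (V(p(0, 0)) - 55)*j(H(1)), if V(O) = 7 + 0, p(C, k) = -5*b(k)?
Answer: -96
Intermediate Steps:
b(a) = a
p(C, k) = -5*k
V(O) = 7
(V(p(0, 0)) - 55)*j(H(1)) = (7 - 55)*√(3 + 1) = -48*√4 = -48*2 = -96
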